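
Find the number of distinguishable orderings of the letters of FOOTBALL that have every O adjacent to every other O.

2520

Treat the 2 copies of O as a single block. The multiset to arrange is then {OO, A, B, F, L, L, T}, 7 items in all.
That gives (7)!/(2!) = 2520 arrangements.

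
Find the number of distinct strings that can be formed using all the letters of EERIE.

EERIE has 5 letters with E appearing 3 times.
So there are 5! / (3!) = 20 distinguishable arrangements.

20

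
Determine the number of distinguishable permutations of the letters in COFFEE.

The 6 letters of COFFEE have repeats: E appearing twice and F appearing twice.
Dividing 6! = 720 by 2!·2! = 4 for the repeated letters gives 180.

180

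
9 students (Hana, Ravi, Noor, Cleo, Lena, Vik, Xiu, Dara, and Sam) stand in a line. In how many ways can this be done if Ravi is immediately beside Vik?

Place the 7 others and the Ravi-Vik pair as 8 objects in a line; the pair has 2 internal arrangements.
That gives 2 × 8! = 2 × 40320 = 80640.

80640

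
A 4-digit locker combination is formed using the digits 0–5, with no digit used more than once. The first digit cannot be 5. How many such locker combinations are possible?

The first digit has 6−1 = 5 choices (anything except 5).
The remaining 3 digits are filled from the other 5 symbols without repetition: 5 × 4 × 3 = 60.
Total: 5 × 60 = 300.

300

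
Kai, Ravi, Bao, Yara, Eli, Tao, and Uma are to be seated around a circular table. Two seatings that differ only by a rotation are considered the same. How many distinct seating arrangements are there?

720

Around a circle, 7 distinct people have 7!/7 = (6)! = 720 rotationally distinct seatings.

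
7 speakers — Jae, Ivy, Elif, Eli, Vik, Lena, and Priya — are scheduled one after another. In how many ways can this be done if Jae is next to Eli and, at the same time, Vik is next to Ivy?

480

Treat {Jae,Eli} as one block (2 orders) and {Vik,Ivy} as another (2 orders).
That leaves 5 units to arrange: 2 × 2 × 5! = 4 × 120 = 480.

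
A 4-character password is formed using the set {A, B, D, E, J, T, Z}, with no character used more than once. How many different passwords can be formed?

840

Choose and order 4 of the 7 symbols: the first character has 7 options, the next 6, then 5, 4.
That product is 7 × 6 × 5 × 4 = 840.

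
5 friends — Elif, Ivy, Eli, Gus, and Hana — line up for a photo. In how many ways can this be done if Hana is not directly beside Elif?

There are 5! = 120 arrangements in all. If Hana and Elif are adjacent, merging them into one block gives 2·(4)! = 48 arrangements.
Complementary counting: 120 − 48 = 72.

72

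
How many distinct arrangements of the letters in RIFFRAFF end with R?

With the last slot taken by R, it remains to arrange the other 7 letters (IFFRAFF).
Those 7 letters have F appearing 4 times, giving (7)!/(4!) = 210.

210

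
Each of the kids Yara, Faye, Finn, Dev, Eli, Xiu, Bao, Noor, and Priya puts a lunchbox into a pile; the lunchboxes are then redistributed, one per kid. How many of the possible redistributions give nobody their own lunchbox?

133496

Let Aᵢ be the assignments in which kid i gets their own lunchbox. We want the size of the complement of A₁∪…∪A_9.
By inclusion–exclusion this is Σ_{j=0}^{9} (−1)^j C(9,j)·(9−j)!.
Computing: 362880 − 362880 + 181440 − 60480 + 15120 − 3024 + 504 − 72 + 9 − 1 = 133496.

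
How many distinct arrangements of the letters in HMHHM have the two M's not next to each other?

6

Total arrangements of HMHHM: 5!/(3!·2!) = 10.
Arrangements with the M's together: treat MM as one letter, giving (4)!/(3!) = 4.
Hence 10 − 4 = 6.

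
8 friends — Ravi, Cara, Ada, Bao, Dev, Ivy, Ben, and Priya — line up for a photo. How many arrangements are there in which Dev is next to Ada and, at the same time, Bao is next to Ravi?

2880

Treat {Dev,Ada} as one block (2 orders) and {Bao,Ravi} as another (2 orders).
That leaves 6 units to arrange: 2 × 2 × 6! = 4 × 720 = 2880.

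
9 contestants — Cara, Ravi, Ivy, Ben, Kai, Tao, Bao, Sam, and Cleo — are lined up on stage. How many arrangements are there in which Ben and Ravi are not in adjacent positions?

282240

There are 9! = 362880 arrangements in all. If Ben and Ravi are adjacent, merging them into one block gives 2·(8)! = 80640 arrangements.
So 362880 − 80640 = 282240 arrangements keep them apart.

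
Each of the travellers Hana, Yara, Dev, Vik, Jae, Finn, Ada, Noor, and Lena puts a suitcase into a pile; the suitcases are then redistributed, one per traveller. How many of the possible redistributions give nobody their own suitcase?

133496

This is the derangement count D_9: permutations of 9 items with no fixed point.
By inclusion–exclusion this is Σ_{j=0}^{9} (−1)^j C(9,j)·(9−j)!.
Computing: 362880 − 362880 + 181440 − 60480 + 15120 − 3024 + 504 − 72 + 9 − 1 = 133496.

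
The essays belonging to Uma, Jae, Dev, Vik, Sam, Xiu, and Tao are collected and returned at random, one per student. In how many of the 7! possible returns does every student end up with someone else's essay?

This is the derangement count D_7: permutations of 7 items with no fixed point.
By inclusion–exclusion this is Σ_{j=0}^{7} (−1)^j C(7,j)·(7−j)!.
Computing: 5040 − 5040 + 2520 − 840 + 210 − 42 + 7 − 1 = 1854.

1854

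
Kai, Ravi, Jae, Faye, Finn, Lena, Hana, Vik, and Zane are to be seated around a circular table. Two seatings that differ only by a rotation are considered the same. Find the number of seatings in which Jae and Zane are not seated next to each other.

30240

All circular seatings of 9 people number (8)! = 40320.
Those with Jae next to Zane: fuse the pair into one unit and seat 8 units around a circle — 2·(7)! = 10080.
Subtracting, 40320 − 10080 = 30240.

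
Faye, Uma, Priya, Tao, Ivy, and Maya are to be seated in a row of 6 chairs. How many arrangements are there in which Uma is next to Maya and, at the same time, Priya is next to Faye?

Treat {Uma,Maya} as one block (2 orders) and {Priya,Faye} as another (2 orders).
That leaves 4 units to arrange: 2 × 2 × 4! = 4 × 24 = 96.

96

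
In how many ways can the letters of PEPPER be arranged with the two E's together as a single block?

Treat the 2 copies of E as a single block. The multiset to arrange is then {EE, P, P, P, R}, 5 items in all.
That gives (5)!/(3!) = 20 arrangements.

20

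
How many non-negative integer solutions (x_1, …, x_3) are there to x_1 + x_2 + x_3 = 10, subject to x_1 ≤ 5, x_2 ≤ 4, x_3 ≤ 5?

Ignoring the caps, the number of non-negative solutions to x_1+…+x_3 = 10 is C(12,2) = 66.
Subtract solutions that violate a single cap (substitute x_i' = x_i − (cap_i+1)): x_1 ≥ 6 gives C(6,2) = 15; x_2 ≥ 5 gives C(7,2) = 21; x_3 ≥ 6 gives C(6,2) = 15. Together 51.
No two caps can be exceeded simultaneously, so the pair terms are all 0.
By inclusion–exclusion the count is 66 − 51 + 0 = 15.

15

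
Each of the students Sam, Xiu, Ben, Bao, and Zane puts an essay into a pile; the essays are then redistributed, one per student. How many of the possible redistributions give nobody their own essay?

Count assignments avoiding every fixed point. For any j of the 5 students fixed to their own essay, the other 5−j can be arranged in (5−j)! ways.
By inclusion–exclusion this is Σ_{j=0}^{5} (−1)^j C(5,j)·(5−j)!.
Computing: 120 − 120 + 60 − 20 + 5 − 1 = 44.

44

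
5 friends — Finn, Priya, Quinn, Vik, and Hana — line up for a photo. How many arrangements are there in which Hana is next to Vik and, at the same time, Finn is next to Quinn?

24

Treat {Hana,Vik} as one block (2 orders) and {Finn,Quinn} as another (2 orders).
That leaves 3 units to arrange: 2 × 2 × 3! = 4 × 6 = 24.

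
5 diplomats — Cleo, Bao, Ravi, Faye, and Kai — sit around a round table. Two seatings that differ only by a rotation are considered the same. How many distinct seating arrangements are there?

24

Fix one person's seat to break rotational symmetry; the remaining 4 people can be arranged in (4)! = 24 ways.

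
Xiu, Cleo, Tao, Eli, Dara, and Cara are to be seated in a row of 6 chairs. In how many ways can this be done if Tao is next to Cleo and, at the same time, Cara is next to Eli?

96

Treat {Tao,Cleo} as one block (2 orders) and {Cara,Eli} as another (2 orders).
That leaves 4 units to arrange: 2 × 2 × 4! = 4 × 24 = 96.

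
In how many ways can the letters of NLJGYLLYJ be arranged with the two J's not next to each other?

11760

Total arrangements of NLJGYLLYJ: 9!/(3!·2!·2!) = 15120.
Arrangements with the J's together: treat JJ as one letter, giving (8)!/(3!·2!) = 3360.
Subtracting, 15120 − 3360 = 11760 arrangements keep the J's apart.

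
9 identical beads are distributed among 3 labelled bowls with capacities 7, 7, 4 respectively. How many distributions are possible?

By stars and bars, unrestricted non-negative solutions to x_1+…+x_3 = 9 number C(9+2,2) = 55.
Subtract solutions that violate a single cap (substitute x_i' = x_i − (cap_i+1)): x_1 ≥ 8 gives C(3,2) = 3; x_2 ≥ 8 gives C(3,2) = 3; x_3 ≥ 5 gives C(6,2) = 15. Together 21.
No two caps can be exceeded simultaneously, so the pair terms are all 0.
By inclusion–exclusion the count is 55 − 21 + 0 = 34.

34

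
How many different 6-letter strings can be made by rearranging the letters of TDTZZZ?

60

The 6 letters of TDTZZZ have repeats: T appearing twice and Z appearing 3 times.
So there are 6! / (3!·2!) = 60 distinguishable arrangements.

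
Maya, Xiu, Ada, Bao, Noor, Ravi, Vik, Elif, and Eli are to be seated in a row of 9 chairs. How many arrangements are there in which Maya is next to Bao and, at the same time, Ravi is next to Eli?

20160

Treat {Maya,Bao} as one block (2 orders) and {Ravi,Eli} as another (2 orders).
That leaves 7 units to arrange: 2 × 2 × 7! = 4 × 5040 = 20160.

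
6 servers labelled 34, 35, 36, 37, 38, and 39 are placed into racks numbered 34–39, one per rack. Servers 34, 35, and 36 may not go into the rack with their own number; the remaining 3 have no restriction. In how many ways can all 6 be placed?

426

Let Aᵢ (for i ∈ {34, 35, 36}) be the placements that put server i in its forbidden rack. Any j of these fix j positions, leaving (6−j)! ways to fill the rest, and there are C(3,j) ways to pick which j.
By inclusion–exclusion, the number of valid placements is Σ_{j=0}^{3} (−1)^j C(3,j)·(6−j)!.
Computing: 720 − 360 + 72 − 6 = 426.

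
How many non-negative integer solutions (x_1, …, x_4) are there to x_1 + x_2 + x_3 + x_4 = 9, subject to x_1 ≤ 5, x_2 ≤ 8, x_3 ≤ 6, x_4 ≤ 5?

Ignoring the caps, the number of non-negative solutions to x_1+…+x_4 = 9 is C(12,3) = 220.
Subtract solutions that violate a single cap (substitute x_i' = x_i − (cap_i+1)): x_1 ≥ 6 gives C(6,3) = 20; x_2 ≥ 9 gives C(3,3) = 1; x_3 ≥ 7 gives C(5,3) = 10; x_4 ≥ 6 gives C(6,3) = 20. Together 51.
No two caps can be exceeded simultaneously, so the pair terms are all 0.
By inclusion–exclusion the count is 220 − 51 + 0 = 169.

169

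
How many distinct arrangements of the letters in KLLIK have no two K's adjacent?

Total arrangements of KLLIK: 5!/(2!·2!) = 30.
If the two K's are adjacent, glue them into one block, leaving 4 items to arrange: (4)!/(2!) = 12 ways.
Subtracting, 30 − 12 = 18 arrangements keep the K's apart.

18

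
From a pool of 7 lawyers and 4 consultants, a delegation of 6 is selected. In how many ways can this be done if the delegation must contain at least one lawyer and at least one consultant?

With no constraint there are C(11,6) = 462 possible selections.
Subtract selections that omit an entire group: no lawyers → C(4,6) = 0; no consultants → C(7,6) = 7.
Both groups omitted at once is impossible, so 462 − 7 = 455.

455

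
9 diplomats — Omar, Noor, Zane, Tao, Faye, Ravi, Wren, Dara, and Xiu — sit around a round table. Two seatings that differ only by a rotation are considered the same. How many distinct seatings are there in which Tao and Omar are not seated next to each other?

All circular seatings of 9 people number (8)! = 40320.
Those with Tao next to Omar: fuse the pair into one unit and seat 8 units around a circle — 2·(7)! = 10080.
Subtracting, 40320 − 10080 = 30240.

30240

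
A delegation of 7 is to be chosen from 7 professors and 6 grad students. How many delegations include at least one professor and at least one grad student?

1715

With no constraint there are C(13,7) = 1716 possible selections.
Subtract selections that omit an entire group: no professors → C(6,7) = 0; no grad students → C(7,7) = 1.
Both groups omitted at once is impossible, so 1716 − 1 = 1715.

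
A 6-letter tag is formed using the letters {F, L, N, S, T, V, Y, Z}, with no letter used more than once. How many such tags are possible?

20160

With no repetition, fill the 6 letters in order: 8 choices, then 7, down to 3.
That product is 8 × 7 × 6 × 5 × 4 × 3 = 20160.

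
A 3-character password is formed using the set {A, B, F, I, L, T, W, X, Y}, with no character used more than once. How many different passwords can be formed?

504

Choose and order 3 of the 9 symbols: the first character has 9 options, the next 8, then 7.
That product is 9 × 8 × 7 = 504.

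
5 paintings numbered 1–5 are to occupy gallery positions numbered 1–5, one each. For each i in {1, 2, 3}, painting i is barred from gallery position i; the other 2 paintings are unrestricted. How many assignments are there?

64

Let Aᵢ (for i ∈ {1, 2, 3}) be the placements that put painting i in its forbidden gallery position. Any j of these fix j positions, leaving (5−j)! ways to fill the rest, and there are C(3,j) ways to pick which j.
By inclusion–exclusion, the number of valid placements is Σ_{j=0}^{3} (−1)^j C(3,j)·(5−j)!.
Computing: 120 − 72 + 18 − 2 = 64.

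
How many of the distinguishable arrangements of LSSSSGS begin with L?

Fix L in the first position and arrange the remaining 6 letters.
Those 6 letters have S appearing 5 times, giving (6)!/(5!) = 6.

6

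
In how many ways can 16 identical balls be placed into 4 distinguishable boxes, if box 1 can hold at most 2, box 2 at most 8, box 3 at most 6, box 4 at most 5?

Ignoring the caps, the number of non-negative solutions to x_1+…+x_4 = 16 is C(19,3) = 969.
Subtract solutions that violate a single cap (substitute x_i' = x_i − (cap_i+1)): x_1 ≥ 3 gives C(16,3) = 560; x_2 ≥ 9 gives C(10,3) = 120; x_3 ≥ 7 gives C(12,3) = 220; x_4 ≥ 6 gives C(13,3) = 286. Together 1186.
Add back pairs where two caps are both exceeded: 35 + 84 + 120 + 1 + 4 + 20 = 264.
Subtract triples: 0 + 0 + 1 + 0 = 1.
By inclusion–exclusion the count is 969 − 1186 + 264 − 1 = 46.

46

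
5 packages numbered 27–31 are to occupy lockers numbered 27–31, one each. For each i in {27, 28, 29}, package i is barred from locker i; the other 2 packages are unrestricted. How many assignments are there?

64

Let Aᵢ (for i ∈ {27, 28, 29}) be the placements that put package i in its forbidden locker. Any j of these fix j positions, leaving (5−j)! ways to fill the rest, and there are C(3,j) ways to pick which j.
By inclusion–exclusion, the number of valid placements is Σ_{j=0}^{3} (−1)^j C(3,j)·(5−j)!.
Computing: 120 − 72 + 18 − 2 = 64.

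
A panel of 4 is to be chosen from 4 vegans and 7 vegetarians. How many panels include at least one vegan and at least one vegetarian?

Unrestricted: C(11,4) = 330 ways to pick any 4 of the 11.
Subtract selections that omit an entire group: no vegans → C(7,4) = 35; no vegetarians → C(4,4) = 1.
Both groups omitted at once is impossible, so 330 − 36 = 294.

294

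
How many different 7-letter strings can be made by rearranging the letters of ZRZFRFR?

210

The 7 letters of ZRZFRFR have repeats: F appearing twice, R appearing 3 times, and Z appearing twice.
So there are 7! / (3!·2!·2!) = 210 distinguishable arrangements.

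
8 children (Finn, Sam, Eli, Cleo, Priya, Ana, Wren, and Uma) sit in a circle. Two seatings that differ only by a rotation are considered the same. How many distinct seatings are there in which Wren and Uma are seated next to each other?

Treat {Wren, Uma} as one unit (2 internal orders) and seat the resulting 7 units around the table: (6)! circular arrangements.
So 2 × (6)! = 2 × 720 = 1440.

1440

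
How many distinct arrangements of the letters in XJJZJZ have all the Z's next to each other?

Treat the 2 copies of Z as a single block. The multiset to arrange is then {ZZ, J, J, J, X}, 5 items in all.
That gives (5)!/(3!) = 20 arrangements.

20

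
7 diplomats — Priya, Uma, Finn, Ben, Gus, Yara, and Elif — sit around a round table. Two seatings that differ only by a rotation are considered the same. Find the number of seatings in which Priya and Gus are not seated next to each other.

480

All circular seatings of 7 people number (6)! = 720.
Those with Priya next to Gus: fuse the pair into one unit and seat 6 units around a circle — 2·(5)! = 240.
Subtracting, 720 − 240 = 480.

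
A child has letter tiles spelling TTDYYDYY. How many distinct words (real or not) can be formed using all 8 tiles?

420

Letter multiplicities in TTDYYDYY: D×2, T×2, Y×4.
Dividing 8! = 40320 by 4!·2!·2! = 96 for the repeated letters gives 420.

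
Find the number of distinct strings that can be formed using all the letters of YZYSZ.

YZYSZ has 5 letters with Y appearing twice and Z appearing twice.
Dividing 5! = 120 by 2!·2! = 4 for the repeated letters gives 30.

30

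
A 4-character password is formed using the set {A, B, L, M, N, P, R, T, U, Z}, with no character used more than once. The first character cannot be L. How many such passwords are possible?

The first character has 10−1 = 9 choices (anything except L).
The remaining 3 characters are filled from the other 9 symbols without repetition: 9 × 8 × 7 = 504.
Total: 9 × 504 = 4536.

4536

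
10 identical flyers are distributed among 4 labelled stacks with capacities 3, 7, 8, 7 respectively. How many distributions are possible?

178

By stars and bars, unrestricted non-negative solutions to x_1+…+x_4 = 10 number C(10+3,3) = 286.
Subtract solutions that violate a single cap (substitute x_i' = x_i − (cap_i+1)): x_1 ≥ 4 gives C(9,3) = 84; x_2 ≥ 8 gives C(5,3) = 10; x_3 ≥ 9 gives C(4,3) = 4; x_4 ≥ 8 gives C(5,3) = 10. Together 108.
No two caps can be exceeded simultaneously, so the pair terms are all 0.
By inclusion–exclusion the count is 286 − 108 + 0 = 178.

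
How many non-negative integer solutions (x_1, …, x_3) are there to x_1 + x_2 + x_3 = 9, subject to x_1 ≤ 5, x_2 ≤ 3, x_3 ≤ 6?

Without the upper bounds there are C(11,2) = 55 ways to split 9 among 3 variables.
Subtract solutions that violate a single cap (substitute x_i' = x_i − (cap_i+1)): x_1 ≥ 6 gives C(5,2) = 10; x_2 ≥ 4 gives C(7,2) = 21; x_3 ≥ 7 gives C(4,2) = 6. Together 37.
No two caps can be exceeded simultaneously, so the pair terms are all 0.
By inclusion–exclusion the count is 55 − 37 + 0 = 18.

18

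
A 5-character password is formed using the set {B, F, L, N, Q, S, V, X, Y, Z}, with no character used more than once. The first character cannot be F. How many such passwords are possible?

27216

The first character has 10−1 = 9 choices (anything except F).
The remaining 4 characters are filled from the other 9 symbols without repetition: 9 × 8 × 7 × 6 = 3024.
Total: 9 × 3024 = 27216.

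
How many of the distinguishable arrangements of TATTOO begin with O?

20

Fix O in the first position and arrange the remaining 5 letters.
Those 5 letters have T appearing 3 times, giving (5)!/(3!) = 20.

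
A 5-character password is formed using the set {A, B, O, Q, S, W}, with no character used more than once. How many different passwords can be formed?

720

Choose and order 5 of the 6 symbols: the first character has 6 options, the next 5, and so on down to 2.
6 × 5 × 4 × 3 × 2 = 720.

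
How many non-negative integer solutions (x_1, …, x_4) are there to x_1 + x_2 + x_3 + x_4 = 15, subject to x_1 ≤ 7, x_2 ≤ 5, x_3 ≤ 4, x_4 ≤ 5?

By stars and bars, unrestricted non-negative solutions to x_1+…+x_4 = 15 number C(15+3,3) = 816.
Subtract solutions that violate a single cap (substitute x_i' = x_i − (cap_i+1)): x_1 ≥ 8 gives C(10,3) = 120; x_2 ≥ 6 gives C(12,3) = 220; x_3 ≥ 5 gives C(13,3) = 286; x_4 ≥ 6 gives C(12,3) = 220. Together 846.
Add back pairs where two caps are both exceeded: 4 + 10 + 4 + 35 + 20 + 35 = 108.
By inclusion–exclusion the count is 816 − 846 + 108 = 78.

78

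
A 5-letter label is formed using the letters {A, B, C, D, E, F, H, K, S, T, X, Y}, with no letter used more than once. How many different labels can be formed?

This is a permutation of 5 out of 12: P(12,5) = 12!/7!.
That product is 12 × 11 × 10 × 9 × 8 = 95040.

95040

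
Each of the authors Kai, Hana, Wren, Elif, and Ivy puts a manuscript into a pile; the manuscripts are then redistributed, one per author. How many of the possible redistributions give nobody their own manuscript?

Let Aᵢ be the assignments in which author i gets their own manuscript. We want the size of the complement of A₁∪…∪A_5.
By inclusion–exclusion this is Σ_{j=0}^{5} (−1)^j C(5,j)·(5−j)!.
Computing: 120 − 120 + 60 − 20 + 5 − 1 = 44.

44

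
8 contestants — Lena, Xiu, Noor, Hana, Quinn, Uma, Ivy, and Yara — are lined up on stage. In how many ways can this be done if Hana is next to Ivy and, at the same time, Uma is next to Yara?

2880

Treat {Hana,Ivy} as one block (2 orders) and {Uma,Yara} as another (2 orders).
That leaves 6 units to arrange: 2 × 2 × 6! = 4 × 720 = 2880.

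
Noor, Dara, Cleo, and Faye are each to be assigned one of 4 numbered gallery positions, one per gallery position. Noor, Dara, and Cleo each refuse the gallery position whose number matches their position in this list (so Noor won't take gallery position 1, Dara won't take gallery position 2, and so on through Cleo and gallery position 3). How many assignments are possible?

Let Aᵢ (for i ∈ {1, 2, 3}) be the placements that put person i in their forbidden gallery position. Any j of these fix j positions, leaving (4−j)! ways to fill the rest, and there are C(3,j) ways to pick which j.
By inclusion–exclusion, the number of valid placements is Σ_{j=0}^{3} (−1)^j C(3,j)·(4−j)!.
Computing: 24 − 18 + 6 − 1 = 11.

11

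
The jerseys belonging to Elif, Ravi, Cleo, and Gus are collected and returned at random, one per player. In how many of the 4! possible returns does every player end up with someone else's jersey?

Count assignments avoiding every fixed point. For any j of the 4 players fixed to their old jersey, the other 4−j can be arranged in (4−j)! ways.
By inclusion–exclusion this is Σ_{j=0}^{4} (−1)^j C(4,j)·(4−j)!.
Computing: 24 − 24 + 12 − 4 + 1 = 9.

9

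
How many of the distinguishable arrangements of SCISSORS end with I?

Fix I in the last position and arrange the remaining 7 letters.
Those 7 letters have S appearing 4 times, giving (7)!/(4!) = 210.

210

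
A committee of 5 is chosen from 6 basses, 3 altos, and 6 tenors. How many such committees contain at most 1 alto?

Split by how many altos are chosen (0 through 1).
Sum: C(3,0)·C(12,5) + C(3,1)·C(12,4) = 792 + 1485 = 2277.

2277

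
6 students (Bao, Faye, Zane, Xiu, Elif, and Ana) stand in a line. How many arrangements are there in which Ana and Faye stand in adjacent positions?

Glue Ana and Faye into one block (2 internal orders), leaving 5 units to arrange in a row.
So the count is 2·(5)! = 240.

240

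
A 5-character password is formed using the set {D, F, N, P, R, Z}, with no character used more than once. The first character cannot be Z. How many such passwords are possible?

The first character has 6−1 = 5 choices (anything except Z).
The remaining 4 characters are filled from the other 5 symbols without repetition: 5 × 4 × 3 × 2 = 120.
Total: 5 × 120 = 600.

600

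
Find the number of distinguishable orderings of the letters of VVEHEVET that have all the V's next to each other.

Treat the 3 copies of V as a single block. The multiset to arrange is then {VVV, E, E, E, H, T}, 6 items in all.
That gives (6)!/(3!) = 120 arrangements.

120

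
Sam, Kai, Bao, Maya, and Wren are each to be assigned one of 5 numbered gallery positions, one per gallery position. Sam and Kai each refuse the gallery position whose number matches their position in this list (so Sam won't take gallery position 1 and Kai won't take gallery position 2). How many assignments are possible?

78

Let Aᵢ (for i ∈ {1, 2}) be the placements that put person i in their forbidden gallery position. Any j of these fix j positions, leaving (5−j)! ways to fill the rest, and there are C(2,j) ways to pick which j.
By inclusion–exclusion, the number of valid placements is Σ_{j=0}^{2} (−1)^j C(2,j)·(5−j)!.
Computing: 120 − 48 + 6 = 78.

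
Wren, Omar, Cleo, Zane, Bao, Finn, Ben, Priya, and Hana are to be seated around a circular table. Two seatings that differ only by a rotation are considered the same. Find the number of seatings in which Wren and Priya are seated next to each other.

10080

Glue Wren and Priya into a block (2 internal orders). Seating 8 units around a circle gives (7)! arrangements.
So 2 × (7)! = 2 × 5040 = 10080.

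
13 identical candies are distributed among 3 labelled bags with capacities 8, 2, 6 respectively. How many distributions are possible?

By stars and bars, unrestricted non-negative solutions to x_1+…+x_3 = 13 number C(13+2,2) = 105.
Subtract solutions that violate a single cap (substitute x_i' = x_i − (cap_i+1)): x_1 ≥ 9 gives C(6,2) = 15; x_2 ≥ 3 gives C(12,2) = 66; x_3 ≥ 7 gives C(8,2) = 28. Together 109.
Add back pairs where two caps are both exceeded: 3 + 0 + 10 = 13.
By inclusion–exclusion the count is 105 − 109 + 13 = 9.

9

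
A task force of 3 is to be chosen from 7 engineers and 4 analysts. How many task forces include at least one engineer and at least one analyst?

126

Unrestricted: C(11,3) = 165 ways to pick any 3 of the 11.
Selections missing a whole group: no engineers → C(4,3) = 4; no analysts → C(7,3) = 35.
Both groups omitted at once is impossible, so 165 − 39 = 126.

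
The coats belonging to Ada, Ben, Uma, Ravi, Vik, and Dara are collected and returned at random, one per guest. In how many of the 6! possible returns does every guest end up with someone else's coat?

This is the derangement count D_6: permutations of 6 items with no fixed point.
By inclusion–exclusion this is Σ_{j=0}^{6} (−1)^j C(6,j)·(6−j)!.
Computing: 720 − 720 + 360 − 120 + 30 − 6 + 1 = 265.

265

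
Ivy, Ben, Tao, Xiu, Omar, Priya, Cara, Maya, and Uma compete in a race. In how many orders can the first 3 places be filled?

This is an ordered selection of 3 from 9: P(9,3).
That gives 9 × 8 × 7 = 504.

504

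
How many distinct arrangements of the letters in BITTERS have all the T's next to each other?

720

Treat the 2 copies of T as a single block. The multiset to arrange is then {TT, B, E, I, R, S}, 6 items in all.
All 6 items are distinct, so there are (6)! = 720 arrangements.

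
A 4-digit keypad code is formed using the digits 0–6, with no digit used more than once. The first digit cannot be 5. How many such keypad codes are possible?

The first digit has 7−1 = 6 choices (anything except 5).
The remaining 3 digits are filled from the other 6 symbols without repetition: 6 × 5 × 4 = 120.
Total: 6 × 120 = 720.

720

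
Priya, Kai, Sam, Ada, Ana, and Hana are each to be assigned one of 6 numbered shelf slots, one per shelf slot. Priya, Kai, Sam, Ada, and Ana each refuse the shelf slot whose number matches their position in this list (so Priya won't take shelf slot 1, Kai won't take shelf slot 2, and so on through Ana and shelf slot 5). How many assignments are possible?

Let Aᵢ (for 1 ≤ i ≤ 5) be the placements that put person i in their forbidden shelf slot. Any j of these fix j positions, leaving (6−j)! ways to fill the rest, and there are C(5,j) ways to pick which j.
By inclusion–exclusion, the number of valid placements is Σ_{j=0}^{5} (−1)^j C(5,j)·(6−j)!.
Computing: 720 − 600 + 240 − 60 + 10 − 1 = 309.

309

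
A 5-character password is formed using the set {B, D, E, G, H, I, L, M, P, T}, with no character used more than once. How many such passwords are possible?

30240

With no repetition, fill the 5 characters in order: 10 choices, then 9, down to 6.
10 × 9 × 8 × 7 × 6 = 30240.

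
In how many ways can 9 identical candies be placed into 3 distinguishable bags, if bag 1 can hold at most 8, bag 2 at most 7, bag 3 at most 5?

41

By stars and bars, unrestricted non-negative solutions to x_1+…+x_3 = 9 number C(9+2,2) = 55.
Subtract solutions that violate a single cap (substitute x_i' = x_i − (cap_i+1)): x_1 ≥ 9 gives C(2,2) = 1; x_2 ≥ 8 gives C(3,2) = 3; x_3 ≥ 6 gives C(5,2) = 10. Together 14.
No two caps can be exceeded simultaneously, so the pair terms are all 0.
By inclusion–exclusion the count is 55 − 14 + 0 = 41.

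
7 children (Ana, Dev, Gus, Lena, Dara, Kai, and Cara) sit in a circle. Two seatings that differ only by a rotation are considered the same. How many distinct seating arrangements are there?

Seat Ana anywhere (absorbing the rotational symmetry), then permute the other 6: (6)! = 720.

720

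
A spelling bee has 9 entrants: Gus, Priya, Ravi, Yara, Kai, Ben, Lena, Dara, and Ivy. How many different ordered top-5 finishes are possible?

There are 9 choices for 1st place, 8 for 2nd, and so on down to 5 for position 5.
That gives 9 × 8 × 7 × 6 × 5 = 15120.

15120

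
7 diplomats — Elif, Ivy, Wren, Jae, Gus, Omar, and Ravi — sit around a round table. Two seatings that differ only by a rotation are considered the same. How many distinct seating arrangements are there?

720

Around a circle, 7 distinct people have 7!/7 = (6)! = 720 rotationally distinct seatings.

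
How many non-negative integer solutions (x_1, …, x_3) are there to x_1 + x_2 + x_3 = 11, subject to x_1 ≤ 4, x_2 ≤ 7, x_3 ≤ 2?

Without the upper bounds there are C(13,2) = 78 ways to split 11 among 3 variables.
Subtract solutions that violate a single cap (substitute x_i' = x_i − (cap_i+1)): x_1 ≥ 5 gives C(8,2) = 28; x_2 ≥ 8 gives C(5,2) = 10; x_3 ≥ 3 gives C(10,2) = 45. Together 83.
Add back pairs where two caps are both exceeded: 0 + 10 + 1 = 11.
By inclusion–exclusion the count is 78 − 83 + 11 = 6.

6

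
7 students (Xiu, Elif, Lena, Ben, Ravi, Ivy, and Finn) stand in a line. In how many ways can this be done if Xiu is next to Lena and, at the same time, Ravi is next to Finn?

480

Treat {Xiu,Lena} as one block (2 orders) and {Ravi,Finn} as another (2 orders).
That leaves 5 units to arrange: 2 × 2 × 5! = 4 × 120 = 480.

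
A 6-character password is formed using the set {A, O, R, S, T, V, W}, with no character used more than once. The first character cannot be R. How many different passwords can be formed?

The first character has 7−1 = 6 choices (anything except R).
The remaining 5 characters are filled from the other 6 symbols without repetition: 6 × 5 × 4 × 3 × 2 = 720.
Total: 6 × 720 = 4320.

4320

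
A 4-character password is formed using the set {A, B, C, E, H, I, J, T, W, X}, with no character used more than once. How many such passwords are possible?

5040

This is a permutation of 4 out of 10: P(10,4) = 10!/6!.
That product is 10 × 9 × 8 × 7 = 5040.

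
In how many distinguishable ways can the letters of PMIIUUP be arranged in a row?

630

The 7 letters of PMIIUUP have repeats: I appearing twice, P appearing twice, and U appearing twice.
Dividing 7! = 5040 by 2!·2!·2! = 8 for the repeated letters gives 630.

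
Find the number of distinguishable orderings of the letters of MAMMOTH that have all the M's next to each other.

Treat the 3 copies of M as a single block. The multiset to arrange is then {MMM, A, H, O, T}, 5 items in all.
All 5 items are distinct, so there are (5)! = 120 arrangements.

120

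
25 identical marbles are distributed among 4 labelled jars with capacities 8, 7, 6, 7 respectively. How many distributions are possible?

20

Without the upper bounds there are C(28,3) = 3276 ways to split 25 among 4 jars.
Subtract solutions that violate a single cap (substitute x_i' = x_i − (cap_i+1)): x_1 ≥ 9 gives C(19,3) = 969; x_2 ≥ 8 gives C(20,3) = 1140; x_3 ≥ 7 gives C(21,3) = 1330; x_4 ≥ 8 gives C(20,3) = 1140. Together 4579.
Add back pairs where two caps are both exceeded: 165 + 220 + 165 + 286 + 220 + 286 = 1342.
Subtract triples: 4 + 1 + 4 + 10 = 19.
By inclusion–exclusion the count is 3276 − 4579 + 1342 − 19 = 20.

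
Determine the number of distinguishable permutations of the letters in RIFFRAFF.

840

RIFFRAFF has 8 letters with F appearing 4 times and R appearing twice.
So there are 8! / (4!·2!) = 840 distinguishable arrangements.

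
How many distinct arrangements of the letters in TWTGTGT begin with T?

With the first slot taken by T, it remains to arrange the other 6 letters (WTGTGT).
Those 6 letters have G appearing twice and T appearing 3 times, giving (6)!/(3!·2!) = 60.

60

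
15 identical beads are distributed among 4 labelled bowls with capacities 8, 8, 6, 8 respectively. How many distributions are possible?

Without the upper bounds there are C(18,3) = 816 ways to split 15 among 4 bowls.
Subtract solutions that violate a single cap (substitute x_i' = x_i − (cap_i+1)): x_1 ≥ 9 gives C(9,3) = 84; x_2 ≥ 9 gives C(9,3) = 84; x_3 ≥ 7 gives C(11,3) = 165; x_4 ≥ 9 gives C(9,3) = 84. Together 417.
No two caps can be exceeded simultaneously, so the pair terms are all 0.
By inclusion–exclusion the count is 816 − 417 + 0 = 399.

399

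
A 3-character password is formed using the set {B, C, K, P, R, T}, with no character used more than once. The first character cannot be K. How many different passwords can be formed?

100

The first character has 6−1 = 5 choices (anything except K).
The remaining 2 characters are filled from the other 5 symbols without repetition: 5 × 4 = 20.
Total: 5 × 20 = 100.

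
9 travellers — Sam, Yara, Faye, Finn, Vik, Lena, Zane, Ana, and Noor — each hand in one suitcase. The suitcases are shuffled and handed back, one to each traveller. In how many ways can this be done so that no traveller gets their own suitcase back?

Count assignments avoiding every fixed point. For any j of the 9 travellers fixed to their own suitcase, the other 9−j can be arranged in (9−j)! ways.
By inclusion–exclusion this is Σ_{j=0}^{9} (−1)^j C(9,j)·(9−j)!.
Computing: 362880 − 362880 + 181440 − 60480 + 15120 − 3024 + 504 − 72 + 9 − 1 = 133496.

133496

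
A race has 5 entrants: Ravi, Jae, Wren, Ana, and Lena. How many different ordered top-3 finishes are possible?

There are 5 choices for 1st place, 4 for 2nd, and 3 for 3rd.
That gives 5 × 4 × 3 = 60.

60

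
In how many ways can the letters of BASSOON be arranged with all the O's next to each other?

360

Treat the 2 copies of O as a single block. The multiset to arrange is then {OO, A, B, N, S, S}, 6 items in all.
That gives (6)!/(2!) = 360 arrangements.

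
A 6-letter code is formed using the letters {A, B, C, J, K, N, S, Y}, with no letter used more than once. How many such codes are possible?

This is a permutation of 6 out of 8: P(8,6) = 8!/2!.
8 × 7 × 6 × 5 × 4 × 3 = 20160.

20160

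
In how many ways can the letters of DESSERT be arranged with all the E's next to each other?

Treat the 2 copies of E as a single block. The multiset to arrange is then {EE, D, R, S, S, T}, 6 items in all.
That gives (6)!/(2!) = 360 arrangements.

360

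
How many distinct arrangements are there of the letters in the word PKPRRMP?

420

The 7 letters of PKPRRMP have repeats: P appearing 3 times and R appearing twice.
So there are 7! / (3!·2!) = 420 distinguishable arrangements.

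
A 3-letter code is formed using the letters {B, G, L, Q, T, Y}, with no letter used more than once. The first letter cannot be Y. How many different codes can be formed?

100

The first letter has 6−1 = 5 choices (anything except Y).
The remaining 2 letters are filled from the other 5 symbols without repetition: 5 × 4 = 20.
Total: 5 × 20 = 100.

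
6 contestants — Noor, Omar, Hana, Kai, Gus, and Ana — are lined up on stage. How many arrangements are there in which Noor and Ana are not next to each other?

480

Of the 6! = 720 arrangements, those with Noor and Ana adjacent number 2 × 5! = 240 (treat the pair as a block with 2 internal orders).
So 720 − 240 = 480 arrangements keep them apart.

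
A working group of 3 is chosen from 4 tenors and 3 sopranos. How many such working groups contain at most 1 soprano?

22

Split by how many sopranos are chosen (0 through 1).
Sum: C(3,0)·C(4,3) + C(3,1)·C(4,2) = 4 + 18 = 22.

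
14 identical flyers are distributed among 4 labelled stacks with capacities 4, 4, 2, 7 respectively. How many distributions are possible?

19

Ignoring the caps, the number of non-negative solutions to x_1+…+x_4 = 14 is C(17,3) = 680.
Subtract solutions that violate a single cap (substitute x_i' = x_i − (cap_i+1)): x_1 ≥ 5 gives C(12,3) = 220; x_2 ≥ 5 gives C(12,3) = 220; x_3 ≥ 3 gives C(14,3) = 364; x_4 ≥ 8 gives C(9,3) = 84. Together 888.
Add back pairs where two caps are both exceeded: 35 + 84 + 4 + 84 + 4 + 20 = 231.
Subtract triples: 4 + 0 + 0 + 0 = 4.
By inclusion–exclusion the count is 680 − 888 + 231 − 4 = 19.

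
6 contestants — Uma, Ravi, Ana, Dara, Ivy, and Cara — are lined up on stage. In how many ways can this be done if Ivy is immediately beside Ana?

Glue Ivy and Ana into one block (2 internal orders), leaving 5 units to arrange in a row.
So the count is 2·(5)! = 240.

240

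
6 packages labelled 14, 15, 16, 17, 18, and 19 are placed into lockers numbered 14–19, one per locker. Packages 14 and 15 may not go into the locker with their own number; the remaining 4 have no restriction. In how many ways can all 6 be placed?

Let Aᵢ (for i ∈ {14, 15}) be the placements that put package i in its forbidden locker. Any j of these fix j positions, leaving (6−j)! ways to fill the rest, and there are C(2,j) ways to pick which j.
By inclusion–exclusion, the number of valid placements is Σ_{j=0}^{2} (−1)^j C(2,j)·(6−j)!.
Computing: 720 − 240 + 24 = 504.

504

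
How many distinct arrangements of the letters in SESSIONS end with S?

840

With the last slot taken by S, it remains to arrange the other 7 letters (ESSIONS).
Those 7 letters have S appearing 3 times, giving (7)!/(3!) = 840.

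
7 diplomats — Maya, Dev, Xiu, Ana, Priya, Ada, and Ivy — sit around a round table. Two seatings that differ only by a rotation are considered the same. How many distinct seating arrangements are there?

720

Seat Maya anywhere (absorbing the rotational symmetry), then permute the other 6: (6)! = 720.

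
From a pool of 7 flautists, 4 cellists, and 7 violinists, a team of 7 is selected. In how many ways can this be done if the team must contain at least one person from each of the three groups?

Total 7-person selections from all 18: C(18,7) = 31824.
Selections missing a whole group: no flautists → C(11,7) = 330; no cellists → C(14,7) = 3432; no violinists → C(11,7) = 330.
Add back selections omitting two groups (i.e. drawn from a single group): C(7,7) + C(4,7) + C(7,7) = 2.
By inclusion–exclusion: 31824 − 4092 + 2 = 27734.

27734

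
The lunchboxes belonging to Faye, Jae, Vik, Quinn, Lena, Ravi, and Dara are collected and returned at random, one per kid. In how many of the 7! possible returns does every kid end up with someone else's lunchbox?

Let Aᵢ be the assignments in which kid i gets their own lunchbox. We want the size of the complement of A₁∪…∪A_7.
By inclusion–exclusion this is Σ_{j=0}^{7} (−1)^j C(7,j)·(7−j)!.
Computing: 5040 − 5040 + 2520 − 840 + 210 − 42 + 7 − 1 = 1854.

1854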